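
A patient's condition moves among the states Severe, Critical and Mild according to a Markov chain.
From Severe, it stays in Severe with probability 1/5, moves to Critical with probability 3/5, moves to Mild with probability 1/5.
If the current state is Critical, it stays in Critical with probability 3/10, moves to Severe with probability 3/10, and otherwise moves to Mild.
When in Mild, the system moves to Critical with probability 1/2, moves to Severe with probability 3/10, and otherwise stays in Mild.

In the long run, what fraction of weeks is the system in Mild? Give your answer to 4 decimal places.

0.2879

Let the stationary distribution be π with π = πP and π_1 + π_2 + π_3 = 1.
π_1 = 0.2·π_1 + 0.3·π_2 + 0.3·π_3
π_2 = 0.6·π_1 + 0.3·π_2 + 0.5·π_3
Solving with the normalization constraint gives π = (0.2727, 0.4394, 0.2879).
So the stationary probability of Mild is 0.2879.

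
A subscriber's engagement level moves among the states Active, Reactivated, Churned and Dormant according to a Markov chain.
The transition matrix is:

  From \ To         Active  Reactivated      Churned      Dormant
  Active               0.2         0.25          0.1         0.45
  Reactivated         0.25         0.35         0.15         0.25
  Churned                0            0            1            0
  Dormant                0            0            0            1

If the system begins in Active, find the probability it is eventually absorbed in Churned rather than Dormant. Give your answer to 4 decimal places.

Let h(s) be the probability of absorption at Churned starting from transient state s. Then h(Churned) = 1 and h(Dormant) = 0. By first-step analysis:
h(Active) = 0.2·h(Active) + 0.25·h(Reactivated) + 0.1·1 + 0.45·0
h(Reactivated) = 0.25·h(Active) + 0.35·h(Reactivated) + 0.15·1 + 0.25·0
Solving: h(Active) = 0.2240, h(Reactivated) = 0.3169.
Starting from Active, the probability is 0.2240.

0.2240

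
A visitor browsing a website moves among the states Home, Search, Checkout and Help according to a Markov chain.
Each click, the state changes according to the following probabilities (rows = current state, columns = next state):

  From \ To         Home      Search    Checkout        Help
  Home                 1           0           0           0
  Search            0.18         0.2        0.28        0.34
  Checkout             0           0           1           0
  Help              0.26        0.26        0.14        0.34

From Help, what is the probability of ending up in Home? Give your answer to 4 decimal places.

0.5796

Let h(s) be the probability of absorption at Home starting from transient state s. Then h(Home) = 1 and h(Checkout) = 0. By first-step analysis:
h(Search) = 0.18·1 + 0.2·h(Search) + 0.28·0 + 0.34·h(Help)
h(Help) = 0.26·1 + 0.26·h(Search) + 0.14·0 + 0.34·h(Help)
Solving: h(Search) = 0.4713, h(Help) = 0.5796.
Starting from Help, the probability is 0.5796.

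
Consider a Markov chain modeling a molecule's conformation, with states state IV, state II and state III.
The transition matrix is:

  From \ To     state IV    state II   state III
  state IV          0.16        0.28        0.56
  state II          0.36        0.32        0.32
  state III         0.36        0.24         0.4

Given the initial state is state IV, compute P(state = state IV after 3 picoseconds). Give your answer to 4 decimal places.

Propagate the distribution vector 3 picoseconds from state IV.
After 0 picoseconds: (1.0000, 0.0000, 0.0000)
After 1 picosecond: (0.1600, 0.2800, 0.5600)
After 2 picoseconds: (0.3280, 0.2688, 0.4032)
After 3 picoseconds: (0.2944, 0.2746, 0.4310)
P(in state IV after 3 picoseconds) = 0.2944

0.2944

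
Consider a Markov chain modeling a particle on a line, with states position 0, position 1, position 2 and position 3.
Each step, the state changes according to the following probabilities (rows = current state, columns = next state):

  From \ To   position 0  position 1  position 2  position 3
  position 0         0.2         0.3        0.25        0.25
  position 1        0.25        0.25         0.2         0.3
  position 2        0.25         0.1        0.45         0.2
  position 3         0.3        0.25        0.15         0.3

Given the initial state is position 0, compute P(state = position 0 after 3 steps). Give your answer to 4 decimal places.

Propagate the distribution vector 3 steps from position 0.
After 0 steps: (1.0000, 0.0000, 0.0000, 0.0000)
After 1 step: (0.2000, 0.3000, 0.2500, 0.2500)
After 2 steps: (0.2525, 0.2225, 0.2600, 0.2650)
After 3 steps: (0.2506, 0.2236, 0.2644, 0.2614)
P(in position 0 after 3 steps) = 0.2506

0.2506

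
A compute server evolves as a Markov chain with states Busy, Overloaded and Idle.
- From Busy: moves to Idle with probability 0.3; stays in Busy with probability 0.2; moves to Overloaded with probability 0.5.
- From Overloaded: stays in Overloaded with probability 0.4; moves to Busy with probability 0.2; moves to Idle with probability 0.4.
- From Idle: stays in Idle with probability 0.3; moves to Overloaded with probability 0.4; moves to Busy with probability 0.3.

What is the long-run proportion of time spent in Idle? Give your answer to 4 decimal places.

Let the stationary distribution be π with π = πP and π_1 + π_2 + π_3 = 1.
π_1 = 0.2·π_1 + 0.2·π_2 + 0.3·π_3
π_2 = 0.5·π_1 + 0.4·π_2 + 0.4·π_3
Solving with the normalization constraint gives π = (0.2342, 0.4234, 0.3423).
So the stationary probability of Idle is 0.3423.

0.3423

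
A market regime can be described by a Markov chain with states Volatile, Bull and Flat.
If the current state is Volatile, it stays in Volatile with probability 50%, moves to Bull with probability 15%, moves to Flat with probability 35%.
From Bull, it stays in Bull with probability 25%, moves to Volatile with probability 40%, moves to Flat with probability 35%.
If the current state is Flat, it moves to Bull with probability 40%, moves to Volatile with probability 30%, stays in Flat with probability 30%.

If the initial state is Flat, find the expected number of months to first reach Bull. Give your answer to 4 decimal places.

3.2653

Let t(s) be the expected number of months to first reach Bull from state s, with t(Bull) = 0. Conditioning on the first month:
t(Volatile) = 1 + 0.5·t(Volatile) + 0.35·t(Flat)
t(Flat) = 1 + 0.3·t(Volatile) + 0.3·t(Flat)
Solving: t(Volatile) = 4.2857, t(Flat) = 3.2653.
Expected months from Flat to Bull: 3.2653.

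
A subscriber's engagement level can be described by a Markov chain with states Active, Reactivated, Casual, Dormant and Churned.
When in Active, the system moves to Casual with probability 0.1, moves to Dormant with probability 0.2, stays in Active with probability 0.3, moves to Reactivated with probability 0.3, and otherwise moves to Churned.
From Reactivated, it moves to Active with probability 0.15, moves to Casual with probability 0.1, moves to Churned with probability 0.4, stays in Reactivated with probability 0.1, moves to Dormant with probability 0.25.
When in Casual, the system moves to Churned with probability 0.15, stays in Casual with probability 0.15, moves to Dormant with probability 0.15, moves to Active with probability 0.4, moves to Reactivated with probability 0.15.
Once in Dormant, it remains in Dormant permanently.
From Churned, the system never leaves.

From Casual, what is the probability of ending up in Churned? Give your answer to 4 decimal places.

Let h(s) be the probability of absorption at Churned starting from transient state s. Then h(Churned) = 1 and h(Dormant) = 0. By first-step analysis:
h(Active) = 0.3·h(Active) + 0.3·h(Reactivated) + 0.1·h(Casual) + 0.2·0 + 0.1·1
h(Reactivated) = 0.15·h(Active) + 0.1·h(Reactivated) + 0.1·h(Casual) + 0.25·0 + 0.4·1
h(Casual) = 0.4·h(Active) + 0.15·h(Reactivated) + 0.15·h(Casual) + 0.15·0 + 0.15·1
Solving: h(Active) = 0.4605, h(Reactivated) = 0.5762, h(Casual) = 0.4948.
Starting from Casual, the probability is 0.4948.

0.4948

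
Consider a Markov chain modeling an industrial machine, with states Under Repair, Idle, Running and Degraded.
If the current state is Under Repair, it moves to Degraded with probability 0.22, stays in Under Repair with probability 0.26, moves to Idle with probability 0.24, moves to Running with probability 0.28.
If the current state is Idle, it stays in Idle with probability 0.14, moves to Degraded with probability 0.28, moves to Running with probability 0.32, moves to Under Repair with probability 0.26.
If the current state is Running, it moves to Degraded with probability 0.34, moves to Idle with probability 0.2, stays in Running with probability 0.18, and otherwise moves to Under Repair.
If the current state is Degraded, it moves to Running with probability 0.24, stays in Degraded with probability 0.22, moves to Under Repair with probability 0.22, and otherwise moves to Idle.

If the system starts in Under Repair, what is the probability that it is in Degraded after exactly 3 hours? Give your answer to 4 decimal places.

0.2637

Propagate the distribution vector 3 hours from Under Repair.
After 0 hours: (1.0000, 0.0000, 0.0000, 0.0000)
After 1 hour: (0.2600, 0.2400, 0.2800, 0.2200)
After 2 hours: (0.2568, 0.2224, 0.2528, 0.2680)
After 3 hours: (0.2543, 0.2291, 0.2529, 0.2637)
P(in Degraded after 3 hours) = 0.2637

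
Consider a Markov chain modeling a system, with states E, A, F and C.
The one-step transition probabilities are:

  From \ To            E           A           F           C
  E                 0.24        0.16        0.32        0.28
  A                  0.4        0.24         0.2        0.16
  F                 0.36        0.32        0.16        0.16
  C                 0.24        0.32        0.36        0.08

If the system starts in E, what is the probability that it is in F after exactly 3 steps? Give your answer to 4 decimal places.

Propagate the distribution vector 3 steps from E.
After 0 steps: (1.0000, 0.0000, 0.0000, 0.0000)
After 1 step: (0.2400, 0.1600, 0.3200, 0.2800)
After 2 steps: (0.3040, 0.2688, 0.2608, 0.1664)
After 3 steps: (0.3143, 0.2499, 0.2527, 0.1832)
P(in F after 3 steps) = 0.2527

0.2527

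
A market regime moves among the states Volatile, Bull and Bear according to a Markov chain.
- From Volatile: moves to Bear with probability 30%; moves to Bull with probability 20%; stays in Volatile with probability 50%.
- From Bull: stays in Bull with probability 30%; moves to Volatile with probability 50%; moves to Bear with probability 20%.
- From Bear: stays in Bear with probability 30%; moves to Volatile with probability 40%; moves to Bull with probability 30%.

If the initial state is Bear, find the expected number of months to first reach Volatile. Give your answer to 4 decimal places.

Let t(s) be the expected number of months to first reach Volatile from state s, with t(Volatile) = 0. Conditioning on the first month:
t(Bull) = 1 + 0.3·t(Bull) + 0.2·t(Bear)
t(Bear) = 1 + 0.3·t(Bull) + 0.3·t(Bear)
Solving: t(Bull) = 2.0930, t(Bear) = 2.3256.
Expected months from Bear to Volatile: 2.3256.

2.3256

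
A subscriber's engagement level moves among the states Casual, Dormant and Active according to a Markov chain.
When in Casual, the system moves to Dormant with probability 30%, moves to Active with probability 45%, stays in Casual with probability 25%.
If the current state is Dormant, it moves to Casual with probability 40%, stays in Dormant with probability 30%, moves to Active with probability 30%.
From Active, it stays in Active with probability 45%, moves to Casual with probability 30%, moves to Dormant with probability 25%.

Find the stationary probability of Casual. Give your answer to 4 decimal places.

Let the stationary distribution be π with π = πP and π_1 + π_2 + π_3 = 1.
π_1 = 0.25·π_1 + 0.4·π_2 + 0.3·π_3
π_2 = 0.3·π_1 + 0.3·π_2 + 0.25·π_3
Solving with the normalization constraint gives π = (0.3123, 0.2796, 0.4081).
So the stationary probability of Casual is 0.3123.

0.3123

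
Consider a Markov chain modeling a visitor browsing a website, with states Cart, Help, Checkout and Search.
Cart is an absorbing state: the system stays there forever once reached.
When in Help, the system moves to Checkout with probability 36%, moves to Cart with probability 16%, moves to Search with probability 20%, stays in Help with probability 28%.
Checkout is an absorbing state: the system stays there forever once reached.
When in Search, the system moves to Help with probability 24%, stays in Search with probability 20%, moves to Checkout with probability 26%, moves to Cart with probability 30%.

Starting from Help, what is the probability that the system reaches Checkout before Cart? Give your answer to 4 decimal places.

0.6439

Let h(s) be the probability of absorption at Checkout starting from transient state s. Then h(Checkout) = 1 and h(Cart) = 0. By first-step analysis:
h(Help) = 0.16·0 + 0.28·h(Help) + 0.36·1 + 0.2·h(Search)
h(Search) = 0.3·0 + 0.24·h(Help) + 0.26·1 + 0.2·h(Search)
Solving: h(Help) = 0.6439, h(Search) = 0.5182.
Starting from Help, the probability is 0.6439.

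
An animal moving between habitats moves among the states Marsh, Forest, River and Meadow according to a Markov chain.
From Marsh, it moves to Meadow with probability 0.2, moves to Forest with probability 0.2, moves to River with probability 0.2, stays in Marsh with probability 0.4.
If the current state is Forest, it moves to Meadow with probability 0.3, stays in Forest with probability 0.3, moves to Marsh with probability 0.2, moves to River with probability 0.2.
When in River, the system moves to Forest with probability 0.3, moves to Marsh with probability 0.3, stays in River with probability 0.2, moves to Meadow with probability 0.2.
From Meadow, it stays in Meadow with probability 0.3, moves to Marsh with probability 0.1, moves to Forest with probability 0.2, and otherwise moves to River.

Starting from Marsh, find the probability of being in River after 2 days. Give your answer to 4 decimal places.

Propagate the distribution vector 2 days from Marsh.
After 0 days: (1.0000, 0.0000, 0.0000, 0.0000)
After 1 day: (0.4000, 0.2000, 0.2000, 0.2000)
After 2 days: (0.2800, 0.2400, 0.2400, 0.2400)
P(in River after 2 days) = 0.2400

0.2400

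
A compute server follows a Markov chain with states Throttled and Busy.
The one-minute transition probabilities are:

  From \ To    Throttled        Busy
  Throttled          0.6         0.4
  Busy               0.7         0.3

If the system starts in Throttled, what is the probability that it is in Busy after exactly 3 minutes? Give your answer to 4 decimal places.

0.3640

Propagate the distribution vector 3 minutes from Throttled.
After 0 minutes: (1.0000, 0.0000)
After 1 minute: (0.6000, 0.4000)
After 2 minutes: (0.6400, 0.3600)
After 3 minutes: (0.6360, 0.3640)
P(in Busy after 3 minutes) = 0.3640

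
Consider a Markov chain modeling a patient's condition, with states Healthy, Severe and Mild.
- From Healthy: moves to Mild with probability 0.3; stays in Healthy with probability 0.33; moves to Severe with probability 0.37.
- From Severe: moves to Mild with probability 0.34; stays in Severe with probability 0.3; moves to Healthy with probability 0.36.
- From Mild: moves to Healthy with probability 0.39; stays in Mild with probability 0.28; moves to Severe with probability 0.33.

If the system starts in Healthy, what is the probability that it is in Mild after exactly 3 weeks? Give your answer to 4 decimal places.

Propagate the distribution vector 3 weeks from Healthy.
After 0 weeks: (1.0000, 0.0000, 0.0000)
After 1 week: (0.3300, 0.3700, 0.3000)
After 2 weeks: (0.3591, 0.3321, 0.3088)
After 3 weeks: (0.3585, 0.3344, 0.3071)
P(in Mild after 3 weeks) = 0.3071

0.3071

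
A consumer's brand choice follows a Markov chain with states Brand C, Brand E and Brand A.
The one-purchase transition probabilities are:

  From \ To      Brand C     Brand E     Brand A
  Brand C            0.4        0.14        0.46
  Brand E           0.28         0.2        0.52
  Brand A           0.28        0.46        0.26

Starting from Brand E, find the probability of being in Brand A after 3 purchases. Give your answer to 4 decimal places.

Propagate the distribution vector 3 purchases from Brand E.
After 0 purchases: (0.0000, 1.0000, 0.0000)
After 1 purchase: (0.2800, 0.2000, 0.5200)
After 2 purchases: (0.3136, 0.3184, 0.3680)
After 3 purchases: (0.3176, 0.2769, 0.4055)
P(in Brand A after 3 purchases) = 0.4055

0.4055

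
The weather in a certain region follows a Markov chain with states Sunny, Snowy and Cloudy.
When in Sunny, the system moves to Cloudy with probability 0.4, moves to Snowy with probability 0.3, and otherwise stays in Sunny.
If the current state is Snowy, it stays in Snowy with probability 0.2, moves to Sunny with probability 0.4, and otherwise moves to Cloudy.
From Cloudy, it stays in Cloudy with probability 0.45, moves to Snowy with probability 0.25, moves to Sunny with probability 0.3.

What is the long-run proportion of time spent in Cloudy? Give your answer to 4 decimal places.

0.4211

Let the stationary distribution be π with π = πP and π_1 + π_2 + π_3 = 1.
π_1 = 0.3·π_1 + 0.4·π_2 + 0.3·π_3
π_2 = 0.3·π_1 + 0.2·π_2 + 0.25·π_3
Solving with the normalization constraint gives π = (0.3254, 0.2536, 0.4211).
So the stationary probability of Cloudy is 0.4211.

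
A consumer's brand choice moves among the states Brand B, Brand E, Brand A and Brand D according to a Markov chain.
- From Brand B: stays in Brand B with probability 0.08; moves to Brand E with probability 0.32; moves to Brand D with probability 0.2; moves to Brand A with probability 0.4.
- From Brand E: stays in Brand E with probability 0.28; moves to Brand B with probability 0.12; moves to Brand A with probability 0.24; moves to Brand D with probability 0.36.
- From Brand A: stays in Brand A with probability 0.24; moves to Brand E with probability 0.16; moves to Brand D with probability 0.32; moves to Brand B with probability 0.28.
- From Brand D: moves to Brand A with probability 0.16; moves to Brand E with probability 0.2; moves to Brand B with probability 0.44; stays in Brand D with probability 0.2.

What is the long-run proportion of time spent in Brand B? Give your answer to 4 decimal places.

0.2375

Let the stationary distribution be π with π = πP and π_1 + π_2 + π_3 + π_4 = 1.
π_1 = 0.08·π_1 + 0.12·π_2 + 0.28·π_3 + 0.44·π_4
π_2 = 0.32·π_1 + 0.28·π_2 + 0.16·π_3 + 0.2·π_4
π_3 = 0.4·π_1 + 0.24·π_2 + 0.24·π_3 + 0.16·π_4
Solving with the normalization constraint gives π = (0.2375, 0.2372, 0.2565, 0.2687).
So the stationary probability of Brand B is 0.2375.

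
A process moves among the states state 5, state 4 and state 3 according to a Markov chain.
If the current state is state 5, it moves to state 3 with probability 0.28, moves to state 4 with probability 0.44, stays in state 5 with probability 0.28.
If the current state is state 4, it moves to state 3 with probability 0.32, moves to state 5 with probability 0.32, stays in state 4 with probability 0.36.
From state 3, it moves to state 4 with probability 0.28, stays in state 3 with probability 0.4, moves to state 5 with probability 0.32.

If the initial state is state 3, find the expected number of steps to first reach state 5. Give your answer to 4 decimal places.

Let t(s) be the expected number of steps to first reach state 5 from state s, with t(state 5) = 0. Conditioning on the first step:
t(state 4) = 1 + 0.36·t(state 4) + 0.32·t(state 3)
t(state 3) = 1 + 0.28·t(state 4) + 0.4·t(state 3)
Solving: t(state 4) = 3.1250, t(state 3) = 3.1250.
Expected steps from state 3 to state 5: 3.1250.

3.1250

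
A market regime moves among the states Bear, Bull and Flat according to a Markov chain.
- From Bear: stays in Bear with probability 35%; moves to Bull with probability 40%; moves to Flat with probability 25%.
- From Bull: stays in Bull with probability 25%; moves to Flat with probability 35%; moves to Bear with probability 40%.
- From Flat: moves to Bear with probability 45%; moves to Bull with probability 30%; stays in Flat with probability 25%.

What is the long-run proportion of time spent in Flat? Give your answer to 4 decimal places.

Let the stationary distribution be π with π = πP and π_1 + π_2 + π_3 = 1.
π_1 = 0.35·π_1 + 0.4·π_2 + 0.45·π_3
π_2 = 0.4·π_1 + 0.25·π_2 + 0.3·π_3
Solving with the normalization constraint gives π = (0.3944, 0.3233, 0.2823).
So the stationary probability of Flat is 0.2823.

0.2823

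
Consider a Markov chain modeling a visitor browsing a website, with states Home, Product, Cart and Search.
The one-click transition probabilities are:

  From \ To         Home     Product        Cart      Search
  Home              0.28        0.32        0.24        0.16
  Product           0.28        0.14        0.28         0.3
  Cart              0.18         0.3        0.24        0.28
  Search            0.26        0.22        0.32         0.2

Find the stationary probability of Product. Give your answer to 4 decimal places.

Let the stationary distribution be π with π = πP and π_1 + π_2 + π_3 + π_4 = 1.
π_1 = 0.28·π_1 + 0.28·π_2 + 0.18·π_3 + 0.26·π_4
π_2 = 0.32·π_1 + 0.14·π_2 + 0.3·π_3 + 0.22·π_4
π_3 = 0.24·π_1 + 0.28·π_2 + 0.24·π_3 + 0.32·π_4
Solving with the normalization constraint gives π = (0.2484, 0.2466, 0.2688, 0.2362).
So the stationary probability of Product is 0.2466.

0.2466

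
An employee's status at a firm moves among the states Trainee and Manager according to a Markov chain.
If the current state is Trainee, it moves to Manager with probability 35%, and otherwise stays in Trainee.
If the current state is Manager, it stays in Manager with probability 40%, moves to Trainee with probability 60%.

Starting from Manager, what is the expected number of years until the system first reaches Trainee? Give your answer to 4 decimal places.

1.6667

Let t(s) be the expected number of years to first reach Trainee from state s, with t(Trainee) = 0. Conditioning on the first year:
t(Manager) = 1 + 0.4·t(Manager)
Solving: t(Manager) = 1.6667.
Expected years from Manager to Trainee: 1.6667.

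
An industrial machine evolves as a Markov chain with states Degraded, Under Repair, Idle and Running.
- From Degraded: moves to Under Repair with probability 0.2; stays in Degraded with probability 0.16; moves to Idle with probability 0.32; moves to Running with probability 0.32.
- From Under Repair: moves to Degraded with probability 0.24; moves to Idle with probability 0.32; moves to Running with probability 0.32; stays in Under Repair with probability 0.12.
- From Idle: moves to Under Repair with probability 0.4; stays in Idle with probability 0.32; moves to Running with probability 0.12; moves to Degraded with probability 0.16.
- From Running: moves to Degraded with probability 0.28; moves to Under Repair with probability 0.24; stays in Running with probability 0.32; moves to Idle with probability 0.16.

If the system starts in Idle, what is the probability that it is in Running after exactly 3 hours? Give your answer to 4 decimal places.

Propagate the distribution vector 3 hours from Idle.
After 0 hours: (0.0000, 0.0000, 1.0000, 0.0000)
After 1 hour: (0.1600, 0.4000, 0.3200, 0.1200)
After 2 hours: (0.2064, 0.2368, 0.3008, 0.2560)
After 3 hours: (0.2097, 0.2515, 0.2790, 0.2598)
P(in Running after 3 hours) = 0.2598

0.2598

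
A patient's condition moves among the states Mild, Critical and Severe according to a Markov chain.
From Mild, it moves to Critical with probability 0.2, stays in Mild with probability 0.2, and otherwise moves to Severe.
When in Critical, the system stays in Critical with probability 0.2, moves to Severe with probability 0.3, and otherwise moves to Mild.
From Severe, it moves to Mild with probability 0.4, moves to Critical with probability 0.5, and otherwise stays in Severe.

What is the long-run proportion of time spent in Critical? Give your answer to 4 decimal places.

0.3019

Let the stationary distribution be π with π = πP and π_1 + π_2 + π_3 = 1.
π_1 = 0.2·π_1 + 0.5·π_2 + 0.4·π_3
π_2 = 0.2·π_1 + 0.2·π_2 + 0.5·π_3
Solving with the normalization constraint gives π = (0.3585, 0.3019, 0.3396).
So the stationary probability of Critical is 0.3019.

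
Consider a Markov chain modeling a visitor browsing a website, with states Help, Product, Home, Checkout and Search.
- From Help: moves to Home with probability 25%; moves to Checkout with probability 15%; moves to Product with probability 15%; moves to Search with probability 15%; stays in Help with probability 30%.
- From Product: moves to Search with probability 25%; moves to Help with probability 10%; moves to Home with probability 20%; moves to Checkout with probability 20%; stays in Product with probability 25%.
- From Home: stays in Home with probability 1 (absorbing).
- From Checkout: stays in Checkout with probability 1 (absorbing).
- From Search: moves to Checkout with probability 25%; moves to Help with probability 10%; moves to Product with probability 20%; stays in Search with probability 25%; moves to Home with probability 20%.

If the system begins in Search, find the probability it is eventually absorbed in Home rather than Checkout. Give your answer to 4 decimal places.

0.4757

Let h(s) be the probability of absorption at Home starting from transient state s. Then h(Home) = 1 and h(Checkout) = 0. By first-step analysis:
h(Help) = 0.3·h(Help) + 0.15·h(Product) + 0.25·1 + 0.15·0 + 0.15·h(Search)
h(Product) = 0.1·h(Help) + 0.25·h(Product) + 0.2·1 + 0.2·0 + 0.25·h(Search)
h(Search) = 0.1·h(Help) + 0.2·h(Product) + 0.2·1 + 0.25·0 + 0.25·h(Search)
Solving: h(Help) = 0.5664, h(Product) = 0.5008, h(Search) = 0.4757.
Starting from Search, the probability is 0.4757.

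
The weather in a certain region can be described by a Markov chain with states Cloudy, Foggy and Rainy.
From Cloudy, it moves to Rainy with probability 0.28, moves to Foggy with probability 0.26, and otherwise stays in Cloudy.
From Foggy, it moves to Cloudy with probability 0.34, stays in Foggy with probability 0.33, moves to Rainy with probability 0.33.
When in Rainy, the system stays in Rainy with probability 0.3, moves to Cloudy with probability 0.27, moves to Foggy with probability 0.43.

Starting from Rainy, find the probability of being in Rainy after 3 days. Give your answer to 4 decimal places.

Propagate the distribution vector 3 days from Rainy.
After 0 days: (0.0000, 0.0000, 1.0000)
After 1 day: (0.2700, 0.4300, 0.3000)
After 2 days: (0.3514, 0.3411, 0.3075)
After 3 days: (0.3606, 0.3362, 0.3032)
P(in Rainy after 3 days) = 0.3032

0.3032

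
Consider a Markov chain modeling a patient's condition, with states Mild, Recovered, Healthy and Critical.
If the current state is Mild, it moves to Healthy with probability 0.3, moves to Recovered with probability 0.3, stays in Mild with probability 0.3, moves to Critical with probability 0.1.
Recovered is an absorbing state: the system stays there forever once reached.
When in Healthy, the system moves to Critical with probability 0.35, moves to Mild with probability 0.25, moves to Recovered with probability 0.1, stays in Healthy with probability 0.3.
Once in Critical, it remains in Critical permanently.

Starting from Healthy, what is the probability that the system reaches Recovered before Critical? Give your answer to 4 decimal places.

Let h(s) be the probability of absorption at Recovered starting from transient state s. Then h(Recovered) = 1 and h(Critical) = 0. By first-step analysis:
h(Mild) = 0.3·h(Mild) + 0.3·1 + 0.3·h(Healthy) + 0.1·0
h(Healthy) = 0.25·h(Mild) + 0.1·1 + 0.3·h(Healthy) + 0.35·0
Solving: h(Mild) = 0.5783, h(Healthy) = 0.3494.
Starting from Healthy, the probability is 0.3494.

0.3494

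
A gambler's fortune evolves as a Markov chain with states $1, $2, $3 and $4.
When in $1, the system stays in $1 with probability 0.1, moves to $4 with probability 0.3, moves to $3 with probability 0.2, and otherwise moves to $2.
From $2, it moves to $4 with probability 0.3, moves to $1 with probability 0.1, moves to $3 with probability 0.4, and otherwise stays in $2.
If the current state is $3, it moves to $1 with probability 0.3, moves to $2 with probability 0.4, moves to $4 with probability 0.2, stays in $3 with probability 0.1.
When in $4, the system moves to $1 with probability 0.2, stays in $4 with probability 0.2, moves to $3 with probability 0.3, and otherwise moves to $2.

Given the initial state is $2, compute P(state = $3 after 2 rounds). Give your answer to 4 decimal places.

Propagate the distribution vector 2 rounds from $2.
After 0 rounds: (0.0000, 1.0000, 0.0000, 0.0000)
After 1 round: (0.1000, 0.2000, 0.4000, 0.3000)
After 2 rounds: (0.2100, 0.3300, 0.2300, 0.2300)
P(in $3 after 2 rounds) = 0.2300

0.2300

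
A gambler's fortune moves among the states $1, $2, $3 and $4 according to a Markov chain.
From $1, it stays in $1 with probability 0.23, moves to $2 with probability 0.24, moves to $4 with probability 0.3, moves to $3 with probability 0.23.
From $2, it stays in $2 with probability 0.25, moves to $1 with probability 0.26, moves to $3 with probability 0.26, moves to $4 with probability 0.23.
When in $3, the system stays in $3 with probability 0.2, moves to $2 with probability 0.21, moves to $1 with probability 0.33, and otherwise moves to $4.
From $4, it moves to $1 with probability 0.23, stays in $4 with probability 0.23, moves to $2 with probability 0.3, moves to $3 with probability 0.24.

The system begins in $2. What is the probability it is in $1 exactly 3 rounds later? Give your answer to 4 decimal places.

0.2607

Propagate the distribution vector 3 rounds from $2.
After 0 rounds: (0.0000, 1.0000, 0.0000, 0.0000)
After 1 round: (0.2600, 0.2500, 0.2600, 0.2300)
After 2 rounds: (0.2635, 0.2485, 0.2320, 0.2560)
After 3 rounds: (0.2607, 0.2509, 0.2331, 0.2554)
P(in $1 after 3 rounds) = 0.2607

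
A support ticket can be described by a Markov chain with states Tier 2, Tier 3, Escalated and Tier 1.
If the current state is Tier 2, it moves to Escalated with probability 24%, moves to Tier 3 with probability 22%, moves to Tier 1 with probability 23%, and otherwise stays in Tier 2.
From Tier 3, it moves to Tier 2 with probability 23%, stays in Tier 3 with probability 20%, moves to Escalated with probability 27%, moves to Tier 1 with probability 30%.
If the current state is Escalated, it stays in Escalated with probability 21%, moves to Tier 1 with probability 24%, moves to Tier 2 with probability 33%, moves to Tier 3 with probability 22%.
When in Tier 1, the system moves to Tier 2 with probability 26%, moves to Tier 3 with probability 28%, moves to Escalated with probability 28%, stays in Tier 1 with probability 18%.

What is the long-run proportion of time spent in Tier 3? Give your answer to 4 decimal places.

Let the stationary distribution be π with π = πP and π_1 + π_2 + π_3 + π_4 = 1.
π_1 = 0.31·π_1 + 0.23·π_2 + 0.33·π_3 + 0.26·π_4
π_2 = 0.22·π_1 + 0.2·π_2 + 0.22·π_3 + 0.28·π_4
π_3 = 0.24·π_1 + 0.27·π_2 + 0.21·π_3 + 0.28·π_4
Solving with the normalization constraint gives π = (0.2848, 0.2296, 0.2489, 0.2367).
So the stationary probability of Tier 3 is 0.2296.

0.2296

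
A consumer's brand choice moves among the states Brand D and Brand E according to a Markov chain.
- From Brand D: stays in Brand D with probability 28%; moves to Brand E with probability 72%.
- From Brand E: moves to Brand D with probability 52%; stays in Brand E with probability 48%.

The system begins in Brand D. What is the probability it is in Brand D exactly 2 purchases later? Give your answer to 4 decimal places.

Sum over the intermediate state after 1 purchase:
P = P(Brand D→Brand D)·P(Brand D→Brand D) + P(Brand D→Brand E)·P(Brand E→Brand D)
  = 0.28×0.28 + 0.72×0.52
  = 0.0784 + 0.3744 = 0.4528

0.4528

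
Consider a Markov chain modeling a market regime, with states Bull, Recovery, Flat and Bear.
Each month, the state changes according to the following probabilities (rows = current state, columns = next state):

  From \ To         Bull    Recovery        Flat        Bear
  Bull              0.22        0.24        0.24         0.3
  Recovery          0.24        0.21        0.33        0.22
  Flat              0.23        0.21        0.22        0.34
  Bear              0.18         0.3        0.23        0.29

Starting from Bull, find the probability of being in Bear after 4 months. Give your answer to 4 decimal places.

Propagate the distribution vector 4 months from Bull.
After 0 months: (1.0000, 0.0000, 0.0000, 0.0000)
After 1 month: (0.2200, 0.2400, 0.2400, 0.3000)
After 2 months: (0.2152, 0.2436, 0.2538, 0.2874)
After 3 months: (0.2159, 0.2423, 0.2540, 0.2878)
After 4 months: (0.2159, 0.2424, 0.2539, 0.2879)
P(in Bear after 4 months) = 0.2879

0.2879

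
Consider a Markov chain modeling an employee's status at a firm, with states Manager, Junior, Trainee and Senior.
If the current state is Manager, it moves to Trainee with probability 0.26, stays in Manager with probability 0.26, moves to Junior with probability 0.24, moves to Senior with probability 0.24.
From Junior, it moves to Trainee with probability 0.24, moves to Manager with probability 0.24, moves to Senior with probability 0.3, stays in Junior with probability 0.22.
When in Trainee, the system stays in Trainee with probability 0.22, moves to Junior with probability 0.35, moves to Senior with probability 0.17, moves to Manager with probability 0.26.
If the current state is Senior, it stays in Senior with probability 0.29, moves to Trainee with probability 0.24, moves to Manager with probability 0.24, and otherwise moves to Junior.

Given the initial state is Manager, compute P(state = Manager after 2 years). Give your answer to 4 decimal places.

0.2504

Propagate the distribution vector 2 years from Manager.
After 0 years: (1.0000, 0.0000, 0.0000, 0.0000)
After 1 year: (0.2600, 0.2400, 0.2600, 0.2400)
After 2 years: (0.2504, 0.2614, 0.2400, 0.2482)
P(in Manager after 2 years) = 0.2504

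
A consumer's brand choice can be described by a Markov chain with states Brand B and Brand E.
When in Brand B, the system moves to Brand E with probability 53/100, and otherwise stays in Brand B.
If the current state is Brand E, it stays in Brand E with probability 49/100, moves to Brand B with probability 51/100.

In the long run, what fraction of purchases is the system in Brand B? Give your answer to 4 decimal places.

0.4904

Let the stationary distribution be π with π = πP and π_1 + π_2 = 1.
π_1 = 0.47·π_1 + 0.51·π_2
Solving with the normalization constraint gives π = (0.4904, 0.5096).
So the stationary probability of Brand B is 0.4904.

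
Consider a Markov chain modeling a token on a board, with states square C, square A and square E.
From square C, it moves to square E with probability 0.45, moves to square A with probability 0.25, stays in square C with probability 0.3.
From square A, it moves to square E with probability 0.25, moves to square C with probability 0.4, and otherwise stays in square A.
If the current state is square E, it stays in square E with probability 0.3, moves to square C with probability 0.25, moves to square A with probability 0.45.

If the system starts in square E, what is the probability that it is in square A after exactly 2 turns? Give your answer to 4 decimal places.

0.3550

Sum over the intermediate state after 1 turn:
P = P(square E→square C)·P(square C→square A) + P(square E→square A)·P(square A→square A) + P(square E→square E)·P(square E→square A)
  = 0.25×0.25 + 0.45×0.35 + 0.3×0.45
  = 0.0625 + 0.1575 + 0.1350 = 0.3550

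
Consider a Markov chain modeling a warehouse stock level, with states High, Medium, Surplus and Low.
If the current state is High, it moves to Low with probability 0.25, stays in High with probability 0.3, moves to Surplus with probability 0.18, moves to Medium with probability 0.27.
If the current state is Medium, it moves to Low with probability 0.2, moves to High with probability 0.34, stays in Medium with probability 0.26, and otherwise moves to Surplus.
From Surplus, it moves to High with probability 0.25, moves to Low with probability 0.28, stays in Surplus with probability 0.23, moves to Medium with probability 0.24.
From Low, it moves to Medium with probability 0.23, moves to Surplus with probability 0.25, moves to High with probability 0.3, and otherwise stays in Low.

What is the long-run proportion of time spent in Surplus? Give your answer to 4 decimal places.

Let the stationary distribution be π with π = πP and π_1 + π_2 + π_3 + π_4 = 1.
π_1 = 0.3·π_1 + 0.34·π_2 + 0.25·π_3 + 0.3·π_4
π_2 = 0.27·π_1 + 0.26·π_2 + 0.24·π_3 + 0.23·π_4
π_3 = 0.18·π_1 + 0.2·π_2 + 0.23·π_3 + 0.25·π_4
Solving with the normalization constraint gives π = (0.2995, 0.2516, 0.2122, 0.2367).
So the stationary probability of Surplus is 0.2122.

0.2122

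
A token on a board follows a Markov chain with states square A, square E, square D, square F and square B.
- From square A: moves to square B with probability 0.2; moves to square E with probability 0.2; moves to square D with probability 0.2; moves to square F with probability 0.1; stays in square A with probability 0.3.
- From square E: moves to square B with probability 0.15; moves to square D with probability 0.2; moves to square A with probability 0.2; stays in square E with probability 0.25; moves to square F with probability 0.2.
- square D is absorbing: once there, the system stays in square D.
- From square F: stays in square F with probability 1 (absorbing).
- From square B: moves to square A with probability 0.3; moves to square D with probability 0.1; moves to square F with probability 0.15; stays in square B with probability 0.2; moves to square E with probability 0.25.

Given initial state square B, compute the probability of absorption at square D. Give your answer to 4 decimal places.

Let h(s) be the probability of absorption at square D starting from transient state s. Then h(square D) = 1 and h(square F) = 0. By first-step analysis:
h(square A) = 0.3·h(square A) + 0.2·h(square E) + 0.2·1 + 0.1·0 + 0.2·h(square B)
h(square E) = 0.2·h(square A) + 0.25·h(square E) + 0.2·1 + 0.2·0 + 0.15·h(square B)
h(square B) = 0.3·h(square A) + 0.25·h(square E) + 0.1·1 + 0.15·0 + 0.2·h(square B)
Solving: h(square A) = 0.5793, h(square E) = 0.5223, h(square B) = 0.5055.
Starting from square B, the probability is 0.5055.

0.5055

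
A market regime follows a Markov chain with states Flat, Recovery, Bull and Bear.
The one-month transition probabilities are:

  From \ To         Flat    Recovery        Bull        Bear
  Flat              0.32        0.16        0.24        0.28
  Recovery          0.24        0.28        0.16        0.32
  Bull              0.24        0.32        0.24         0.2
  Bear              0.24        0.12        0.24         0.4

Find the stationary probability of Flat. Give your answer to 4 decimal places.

Let the stationary distribution be π with π = πP and π_1 + π_2 + π_3 + π_4 = 1.
π_1 = 0.32·π_1 + 0.24·π_2 + 0.24·π_3 + 0.24·π_4
π_2 = 0.16·π_1 + 0.28·π_2 + 0.32·π_3 + 0.12·π_4
π_3 = 0.24·π_1 + 0.16·π_2 + 0.24·π_3 + 0.24·π_4
Solving with the normalization constraint gives π = (0.2609, 0.2085, 0.2233, 0.3074).
So the stationary probability of Flat is 0.2609.

0.2609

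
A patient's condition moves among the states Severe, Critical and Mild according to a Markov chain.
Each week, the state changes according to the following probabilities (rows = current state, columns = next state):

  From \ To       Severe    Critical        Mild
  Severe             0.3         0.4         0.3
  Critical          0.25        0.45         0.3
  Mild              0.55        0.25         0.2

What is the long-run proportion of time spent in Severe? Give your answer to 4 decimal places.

Let the stationary distribution be π with π = πP and π_1 + π_2 + π_3 = 1.
π_1 = 0.3·π_1 + 0.25·π_2 + 0.55·π_3
π_2 = 0.4·π_1 + 0.45·π_2 + 0.25·π_3
Solving with the normalization constraint gives π = (0.3493, 0.3780, 0.2727).
So the stationary probability of Severe is 0.3493.

0.3493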